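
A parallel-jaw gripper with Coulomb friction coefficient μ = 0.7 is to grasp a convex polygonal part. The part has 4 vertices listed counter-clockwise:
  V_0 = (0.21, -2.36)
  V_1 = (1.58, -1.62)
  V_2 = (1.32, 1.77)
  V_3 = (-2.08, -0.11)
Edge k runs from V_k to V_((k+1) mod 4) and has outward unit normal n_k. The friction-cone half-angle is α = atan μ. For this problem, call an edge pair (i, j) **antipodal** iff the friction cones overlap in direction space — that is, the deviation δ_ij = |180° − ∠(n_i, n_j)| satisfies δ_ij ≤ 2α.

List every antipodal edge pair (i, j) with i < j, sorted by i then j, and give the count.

α = atan 0.7 = 34.99°;  2α = 69.98°
n_0 = (+0.4752, -0.8799)
n_1 = (+0.9971, +0.0765)
n_2 = (-0.4839, +0.8751)
n_3 = (-0.7008, -0.7133)
  (0,1): δ = 113.99°  ·
  (0,2): δ = 0.56°  ✓
  (0,3): δ = 107.13°  ·
  (1,2): δ = 65.45°  ✓
  (1,3): δ = 41.12°  ✓
  (2,3): δ = 73.44°  ·
antipodal pairs: 3

count = 3; pairs: (0,2), (1,2), (1,3)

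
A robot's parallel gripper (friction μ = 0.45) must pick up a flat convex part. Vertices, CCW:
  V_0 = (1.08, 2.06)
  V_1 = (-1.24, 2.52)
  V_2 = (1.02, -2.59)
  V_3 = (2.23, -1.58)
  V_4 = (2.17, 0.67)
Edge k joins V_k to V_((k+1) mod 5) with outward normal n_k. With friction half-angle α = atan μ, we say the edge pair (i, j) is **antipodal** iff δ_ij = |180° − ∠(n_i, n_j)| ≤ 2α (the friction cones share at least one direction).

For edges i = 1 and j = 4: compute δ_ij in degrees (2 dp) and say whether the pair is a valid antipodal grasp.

δ = 14.24°, valid

α = atan 0.45 = 24.23°;  2α = 48.46°
edge 1: e_1 = (+2.26, -5.11);  n_1 = (-0.9145, -0.4045)
edge 4: e_4 = (-1.09, +1.39);  n_4 = (+0.7869, +0.6171)
∠(n_1, n_4) = 165.76°
δ = |180° − 165.76°| = 14.24°
14.24° ≤ 2α = 48.46°  →  valid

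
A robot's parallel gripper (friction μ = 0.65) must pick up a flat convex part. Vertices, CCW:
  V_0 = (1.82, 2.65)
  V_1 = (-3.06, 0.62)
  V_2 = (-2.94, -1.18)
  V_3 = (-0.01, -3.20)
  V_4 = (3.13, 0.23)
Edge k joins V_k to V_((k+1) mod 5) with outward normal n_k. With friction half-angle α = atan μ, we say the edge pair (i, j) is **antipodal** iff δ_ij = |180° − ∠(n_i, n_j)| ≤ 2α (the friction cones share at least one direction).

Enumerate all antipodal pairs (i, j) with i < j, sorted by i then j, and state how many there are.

count = 5; pairs: (0,2), (0,3), (1,3), (1,4), (2,4)

α = atan 0.65 = 33.02°;  2α = 66.05°
n_0 = (-0.3841, +0.9233)
n_1 = (-0.9978, -0.0665)
n_2 = (-0.5676, -0.8233)
n_3 = (+0.7376, -0.6752)
n_4 = (+0.8794, +0.4760)
  (0,1): δ = 108.77°  ·
  (0,2): δ = 57.17°  ✓
  (0,3): δ = 24.94°  ✓
  (0,4): δ = 95.84°  ·
  (1,2): δ = 128.40°  ·
  (1,3): δ = 46.29°  ✓
  (1,4): δ = 24.61°  ✓
  (2,3): δ = 97.89°  ·
  (2,4): δ = 26.99°  ✓
  (3,4): δ = 109.10°  ·
antipodal pairs: 5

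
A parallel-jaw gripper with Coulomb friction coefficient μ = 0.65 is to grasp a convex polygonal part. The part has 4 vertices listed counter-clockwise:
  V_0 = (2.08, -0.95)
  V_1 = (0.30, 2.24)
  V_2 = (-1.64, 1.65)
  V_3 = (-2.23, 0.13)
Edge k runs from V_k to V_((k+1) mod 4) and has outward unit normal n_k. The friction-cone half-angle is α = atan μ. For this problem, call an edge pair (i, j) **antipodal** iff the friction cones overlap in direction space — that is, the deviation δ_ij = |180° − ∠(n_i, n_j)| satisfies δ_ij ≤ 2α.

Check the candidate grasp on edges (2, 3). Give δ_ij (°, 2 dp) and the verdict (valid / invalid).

δ = 82.85°, invalid

α = atan 0.65 = 33.02°;  2α = 66.05°
edge 2: e_2 = (-0.59, -1.52);  n_2 = (-0.9322, +0.3619)
edge 3: e_3 = (+4.31, -1.08);  n_3 = (-0.2431, -0.9700)
∠(n_2, n_3) = 97.15°
δ = |180° − 97.15°| = 82.85°
82.85° > 2α = 66.05°  →  invalid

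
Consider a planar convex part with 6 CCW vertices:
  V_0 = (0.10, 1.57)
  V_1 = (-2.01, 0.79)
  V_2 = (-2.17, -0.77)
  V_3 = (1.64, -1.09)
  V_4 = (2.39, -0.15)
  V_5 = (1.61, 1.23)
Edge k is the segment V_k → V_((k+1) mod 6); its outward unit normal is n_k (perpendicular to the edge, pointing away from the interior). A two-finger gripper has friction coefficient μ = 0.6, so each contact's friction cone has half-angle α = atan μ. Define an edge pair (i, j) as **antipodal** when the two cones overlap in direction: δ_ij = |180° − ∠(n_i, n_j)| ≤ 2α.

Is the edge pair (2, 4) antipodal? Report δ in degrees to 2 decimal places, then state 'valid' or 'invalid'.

α = atan 0.6 = 30.96°;  2α = 61.93°
edge 2: e_2 = (+3.81, -0.32);  n_2 = (-0.0837, -0.9965)
edge 4: e_4 = (-0.78, +1.38);  n_4 = (+0.8706, +0.4921)
∠(n_2, n_4) = 124.28°
δ = |180° − 124.28°| = 55.72°
55.72° ≤ 2α = 61.93°  →  valid

δ = 55.72°, valid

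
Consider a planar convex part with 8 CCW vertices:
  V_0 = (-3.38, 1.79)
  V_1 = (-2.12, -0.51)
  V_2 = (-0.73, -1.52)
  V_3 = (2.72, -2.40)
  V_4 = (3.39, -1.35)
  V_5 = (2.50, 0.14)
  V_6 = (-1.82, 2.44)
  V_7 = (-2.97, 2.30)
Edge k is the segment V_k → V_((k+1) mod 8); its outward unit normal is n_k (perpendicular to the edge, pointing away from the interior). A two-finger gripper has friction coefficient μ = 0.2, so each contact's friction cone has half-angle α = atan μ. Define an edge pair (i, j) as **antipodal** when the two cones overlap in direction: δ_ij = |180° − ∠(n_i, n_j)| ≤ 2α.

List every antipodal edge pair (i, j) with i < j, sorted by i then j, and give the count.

count = 5; pairs: (0,4), (1,5), (2,5), (2,6), (3,7)

α = atan 0.2 = 11.31°;  2α = 22.62°
n_0 = (-0.8770, -0.4805)
n_1 = (-0.5878, -0.8090)
n_2 = (-0.2472, -0.9690)
n_3 = (+0.8430, -0.5379)
n_4 = (+0.8585, +0.5128)
n_5 = (+0.4700, +0.8827)
n_6 = (-0.1208, +0.9927)
n_7 = (-0.7794, +0.6266)
  (0,1): δ = 154.72°  ·
  (0,2): δ = 133.02°  ·
  (0,3): δ = 61.26°  ·
  (0,4): δ = 2.14°  ✓
  (0,5): δ = 33.25°  ·
  (0,6): δ = 68.23°  ·
  (0,7): δ = 112.49°  ·
  (1,2): δ = 158.31°  ·
  (1,3): δ = 86.54°  ·
  (1,4): δ = 23.15°  ·
  (1,5): δ = 7.97°  ✓
  (1,6): δ = 42.94°  ·
  (1,7): δ = 87.21°  ·
  (2,3): δ = 108.23°  ·
  (2,4): δ = 44.84°  ·
  (2,5): δ = 13.72°  ✓
  (2,6): δ = 21.25°  ✓
  (2,7): δ = 65.51°  ·
  (3,4): δ = 116.61°  ·
  (3,5): δ = 85.49°  ·
  (3,6): δ = 50.52°  ·
  (3,7): δ = 6.25°  ✓
  (4,5): δ = 148.88°  ·
  (4,6): δ = 113.91°  ·
  (4,7): δ = 69.65°  ·
  (5,6): δ = 145.03°  ·
  (5,7): δ = 100.77°  ·
  (6,7): δ = 135.74°  ·
antipodal pairs: 5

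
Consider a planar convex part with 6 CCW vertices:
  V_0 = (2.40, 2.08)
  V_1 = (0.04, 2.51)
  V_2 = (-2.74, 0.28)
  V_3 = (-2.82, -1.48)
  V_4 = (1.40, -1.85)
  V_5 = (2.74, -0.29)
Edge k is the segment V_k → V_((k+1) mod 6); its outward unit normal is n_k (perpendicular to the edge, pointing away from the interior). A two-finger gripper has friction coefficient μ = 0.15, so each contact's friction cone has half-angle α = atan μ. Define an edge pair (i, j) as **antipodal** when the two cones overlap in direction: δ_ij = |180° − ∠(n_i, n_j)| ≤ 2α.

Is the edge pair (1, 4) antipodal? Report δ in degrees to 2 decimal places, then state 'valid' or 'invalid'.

α = atan 0.15 = 8.53°;  2α = 17.06°
edge 1: e_1 = (-2.78, -2.23);  n_1 = (-0.6257, +0.7800)
edge 4: e_4 = (+1.34, +1.56);  n_4 = (+0.7586, -0.6516)
∠(n_1, n_4) = 169.40°
δ = |180° − 169.40°| = 10.60°
10.60° ≤ 2α = 17.06°  →  valid

δ = 10.60°, valid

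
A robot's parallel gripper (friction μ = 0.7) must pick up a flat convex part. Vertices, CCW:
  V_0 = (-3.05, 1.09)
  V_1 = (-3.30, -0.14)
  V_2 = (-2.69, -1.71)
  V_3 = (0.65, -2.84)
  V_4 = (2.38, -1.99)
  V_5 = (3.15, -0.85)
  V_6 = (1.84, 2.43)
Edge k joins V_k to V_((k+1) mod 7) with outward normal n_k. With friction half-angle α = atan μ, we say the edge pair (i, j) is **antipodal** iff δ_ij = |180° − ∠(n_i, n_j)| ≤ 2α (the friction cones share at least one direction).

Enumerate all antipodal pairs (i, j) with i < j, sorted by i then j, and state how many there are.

α = atan 0.7 = 34.99°;  2α = 69.98°
n_0 = (-0.9800, +0.1992)
n_1 = (-0.9321, -0.3622)
n_2 = (-0.3205, -0.9473)
n_3 = (+0.4410, -0.8975)
n_4 = (+0.8287, -0.5597)
n_5 = (+0.9287, +0.3709)
n_6 = (-0.2643, +0.9644)
  (0,1): δ = 147.28°  ·
  (0,2): δ = 97.20°  ·
  (0,3): δ = 52.34°  ✓
  (0,4): δ = 22.55°  ✓
  (0,5): δ = 33.26°  ✓
  (0,6): δ = 116.81°  ·
  (1,2): δ = 129.92°  ·
  (1,3): δ = 85.07°  ·
  (1,4): δ = 55.27°  ✓
  (1,5): δ = 0.54°  ✓
  (1,6): δ = 84.09°  ·
  (2,3): δ = 135.14°  ·
  (2,4): δ = 105.34°  ·
  (2,5): δ = 49.54°  ✓
  (2,6): δ = 34.02°  ✓
  (3,4): δ = 150.20°  ·
  (3,5): δ = 94.39°  ·
  (3,6): δ = 10.84°  ✓
  (4,5): δ = 124.19°  ·
  (4,6): δ = 40.64°  ✓
  (5,6): δ = 96.45°  ·
antipodal pairs: 9

count = 9; pairs: (0,3), (0,4), (0,5), (1,4), (1,5), (2,5), (2,6), (3,6), (4,6)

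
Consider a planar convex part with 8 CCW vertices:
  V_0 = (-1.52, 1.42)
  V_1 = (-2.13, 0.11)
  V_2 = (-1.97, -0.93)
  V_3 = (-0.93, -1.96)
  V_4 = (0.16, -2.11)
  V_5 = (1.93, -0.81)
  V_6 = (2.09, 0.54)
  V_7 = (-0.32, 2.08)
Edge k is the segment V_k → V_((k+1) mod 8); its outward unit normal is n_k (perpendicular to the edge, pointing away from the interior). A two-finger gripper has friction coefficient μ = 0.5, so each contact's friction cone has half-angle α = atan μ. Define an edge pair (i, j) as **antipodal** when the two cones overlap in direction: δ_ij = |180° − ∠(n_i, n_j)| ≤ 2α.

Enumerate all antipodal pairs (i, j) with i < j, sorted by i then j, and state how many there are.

α = atan 0.5 = 26.57°;  2α = 53.13°
n_0 = (-0.9065, +0.4221)
n_1 = (-0.9884, -0.1521)
n_2 = (-0.7037, -0.7105)
n_3 = (-0.1363, -0.9907)
n_4 = (+0.5920, -0.8060)
n_5 = (+0.9930, -0.1177)
n_6 = (+0.5385, +0.8427)
n_7 = (-0.4819, +0.8762)
  (0,1): δ = 146.28°  ·
  (0,2): δ = 109.75°  ·
  (0,3): δ = 72.87°  ·
  (0,4): δ = 28.74°  ✓
  (0,5): δ = 18.21°  ✓
  (0,6): δ = 82.39°  ·
  (0,7): δ = 143.78°  ·
  (1,2): δ = 143.47°  ·
  (1,3): δ = 106.58°  ·
  (1,4): δ = 62.45°  ·
  (1,5): δ = 15.51°  ✓
  (1,6): δ = 48.68°  ✓
  (1,7): δ = 110.06°  ·
  (2,3): δ = 143.11°  ·
  (2,4): δ = 98.98°  ·
  (2,5): δ = 52.04°  ✓
  (2,6): δ = 12.14°  ✓
  (2,7): δ = 73.53°  ·
  (3,4): δ = 135.87°  ·
  (3,5): δ = 88.92°  ·
  (3,6): δ = 24.74°  ✓
  (3,7): δ = 36.65°  ✓
  (4,5): δ = 133.05°  ·
  (4,6): δ = 68.87°  ·
  (4,7): δ = 7.49°  ✓
  (5,6): δ = 115.82°  ·
  (5,7): δ = 54.43°  ·
  (6,7): δ = 118.61°  ·
antipodal pairs: 9

count = 9; pairs: (0,4), (0,5), (1,5), (1,6), (2,5), (2,6), (3,6), (3,7), (4,7)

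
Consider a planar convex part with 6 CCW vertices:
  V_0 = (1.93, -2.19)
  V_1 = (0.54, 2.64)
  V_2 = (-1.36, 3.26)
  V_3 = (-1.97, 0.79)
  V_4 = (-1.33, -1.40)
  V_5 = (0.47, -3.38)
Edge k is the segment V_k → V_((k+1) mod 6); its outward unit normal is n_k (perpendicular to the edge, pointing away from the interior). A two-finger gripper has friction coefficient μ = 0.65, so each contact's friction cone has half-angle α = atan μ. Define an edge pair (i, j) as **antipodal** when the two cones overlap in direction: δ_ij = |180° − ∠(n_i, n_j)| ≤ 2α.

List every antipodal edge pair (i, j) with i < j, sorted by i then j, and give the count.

count = 7; pairs: (0,2), (0,3), (0,4), (1,3), (1,4), (1,5), (2,5)

α = atan 0.65 = 33.02°;  2α = 66.05°
n_0 = (+0.9610, +0.2766)
n_1 = (+0.3102, +0.9507)
n_2 = (-0.9708, +0.2398)
n_3 = (-0.9599, -0.2805)
n_4 = (-0.7399, -0.6727)
n_5 = (+0.6318, -0.7751)
  (0,1): δ = 124.13°  ·
  (0,2): δ = 29.93°  ✓
  (0,3): δ = 0.24°  ✓
  (0,4): δ = 26.22°  ✓
  (0,5): δ = 113.13°  ·
  (1,2): δ = 85.80°  ·
  (1,3): δ = 55.64°  ✓
  (1,4): δ = 29.65°  ✓
  (1,5): δ = 57.25°  ✓
  (2,3): δ = 149.84°  ·
  (2,4): δ = 123.85°  ·
  (2,5): δ = 36.95°  ✓
  (3,4): δ = 154.02°  ·
  (3,5): δ = 67.11°  ·
  (4,5): δ = 93.09°  ·
antipodal pairs: 7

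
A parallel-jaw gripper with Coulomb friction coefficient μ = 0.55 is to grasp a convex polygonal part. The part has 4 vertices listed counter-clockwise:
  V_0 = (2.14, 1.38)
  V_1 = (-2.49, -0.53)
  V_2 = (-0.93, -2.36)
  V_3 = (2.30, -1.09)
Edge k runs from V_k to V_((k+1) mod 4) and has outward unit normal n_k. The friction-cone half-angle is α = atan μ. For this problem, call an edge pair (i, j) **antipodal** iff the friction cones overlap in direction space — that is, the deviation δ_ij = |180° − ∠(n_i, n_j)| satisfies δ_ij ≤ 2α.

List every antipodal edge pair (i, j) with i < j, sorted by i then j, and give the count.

α = atan 0.55 = 28.81°;  2α = 57.62°
n_0 = (-0.3814, +0.9244)
n_1 = (-0.7610, -0.6487)
n_2 = (+0.3659, -0.9306)
n_3 = (+0.9979, +0.0646)
  (0,1): δ = 71.97°  ·
  (0,2): δ = 0.95°  ✓
  (0,3): δ = 71.29°  ·
  (1,2): δ = 108.98°  ·
  (1,3): δ = 36.74°  ✓
  (2,3): δ = 107.76°  ·
antipodal pairs: 2

count = 2; pairs: (0,2), (1,3)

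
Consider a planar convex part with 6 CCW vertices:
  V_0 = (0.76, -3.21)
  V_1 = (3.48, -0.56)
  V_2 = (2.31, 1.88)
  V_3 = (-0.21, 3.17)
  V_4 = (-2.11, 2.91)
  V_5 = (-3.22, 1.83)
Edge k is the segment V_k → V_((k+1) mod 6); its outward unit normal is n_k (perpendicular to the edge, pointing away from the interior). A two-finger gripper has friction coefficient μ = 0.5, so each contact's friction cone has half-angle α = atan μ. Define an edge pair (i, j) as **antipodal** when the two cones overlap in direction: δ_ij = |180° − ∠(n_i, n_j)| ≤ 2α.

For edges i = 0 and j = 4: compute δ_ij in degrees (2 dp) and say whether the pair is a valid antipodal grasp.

α = atan 0.5 = 26.57°;  2α = 53.13°
edge 0: e_0 = (+2.72, +2.65);  n_0 = (+0.6978, -0.7163)
edge 4: e_4 = (-1.11, -1.08);  n_4 = (-0.6974, +0.7167)
∠(n_0, n_4) = 179.96°
δ = |180° − 179.96°| = 0.04°
0.04° ≤ 2α = 53.13°  →  valid

δ = 0.04°, valid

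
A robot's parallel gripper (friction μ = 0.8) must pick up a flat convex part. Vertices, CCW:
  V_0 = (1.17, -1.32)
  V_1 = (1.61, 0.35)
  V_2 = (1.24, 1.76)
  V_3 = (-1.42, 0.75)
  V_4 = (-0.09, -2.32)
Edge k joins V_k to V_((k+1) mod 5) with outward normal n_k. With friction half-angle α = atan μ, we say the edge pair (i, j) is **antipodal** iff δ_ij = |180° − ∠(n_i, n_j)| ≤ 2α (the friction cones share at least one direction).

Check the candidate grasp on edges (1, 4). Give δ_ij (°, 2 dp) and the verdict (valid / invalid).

α = atan 0.8 = 38.66°;  2α = 77.32°
edge 1: e_1 = (-0.37, +1.41);  n_1 = (+0.9673, +0.2538)
edge 4: e_4 = (+1.26, +1.00);  n_4 = (+0.6217, -0.7833)
∠(n_1, n_4) = 66.27°
δ = |180° − 66.27°| = 113.73°
113.73° > 2α = 77.32°  →  invalid

δ = 113.73°, invalid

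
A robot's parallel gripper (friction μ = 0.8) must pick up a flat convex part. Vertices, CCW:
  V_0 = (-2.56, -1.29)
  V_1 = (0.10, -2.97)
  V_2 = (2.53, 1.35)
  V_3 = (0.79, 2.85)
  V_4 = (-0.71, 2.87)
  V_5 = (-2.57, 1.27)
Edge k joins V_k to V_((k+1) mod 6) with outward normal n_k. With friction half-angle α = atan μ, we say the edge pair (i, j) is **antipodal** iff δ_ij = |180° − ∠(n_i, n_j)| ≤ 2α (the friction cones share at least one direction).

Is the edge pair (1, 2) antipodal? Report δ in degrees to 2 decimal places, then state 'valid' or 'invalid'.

α = atan 0.8 = 38.66°;  2α = 77.32°
edge 1: e_1 = (+2.43, +4.32);  n_1 = (+0.8716, -0.4903)
edge 2: e_2 = (-1.74, +1.50);  n_2 = (+0.6529, +0.7574)
∠(n_1, n_2) = 78.59°
δ = |180° − 78.59°| = 101.41°
101.41° > 2α = 77.32°  →  invalid

δ = 101.41°, invalid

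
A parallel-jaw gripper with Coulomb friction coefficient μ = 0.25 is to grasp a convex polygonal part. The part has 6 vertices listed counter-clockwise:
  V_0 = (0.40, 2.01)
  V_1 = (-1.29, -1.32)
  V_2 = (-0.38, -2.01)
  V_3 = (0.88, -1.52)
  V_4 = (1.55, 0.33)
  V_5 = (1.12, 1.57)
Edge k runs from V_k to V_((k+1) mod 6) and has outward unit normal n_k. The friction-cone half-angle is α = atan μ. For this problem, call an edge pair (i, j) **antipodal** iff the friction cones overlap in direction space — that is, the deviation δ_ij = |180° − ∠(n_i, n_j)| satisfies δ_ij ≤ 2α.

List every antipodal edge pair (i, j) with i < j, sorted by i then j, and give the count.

α = atan 0.25 = 14.04°;  2α = 28.07°
n_0 = (-0.8917, +0.4526)
n_1 = (-0.6042, -0.7968)
n_2 = (+0.3624, -0.9320)
n_3 = (+0.9402, -0.3405)
n_4 = (+0.9448, +0.3276)
n_5 = (+0.5215, +0.8533)
  (0,1): δ = 100.26°  ·
  (0,2): δ = 41.84°  ·
  (0,3): δ = 7.00°  ✓
  (0,4): δ = 46.03°  ·
  (0,5): δ = 85.48°  ·
  (1,2): δ = 121.58°  ·
  (1,3): δ = 72.74°  ·
  (1,4): δ = 33.70°  ·
  (1,5): δ = 5.74°  ✓
  (2,3): δ = 131.16°  ·
  (2,4): δ = 92.13°  ·
  (2,5): δ = 52.68°  ·
  (3,4): δ = 140.97°  ·
  (3,5): δ = 101.52°  ·
  (4,5): δ = 140.55°  ·
antipodal pairs: 2

count = 2; pairs: (0,3), (1,5)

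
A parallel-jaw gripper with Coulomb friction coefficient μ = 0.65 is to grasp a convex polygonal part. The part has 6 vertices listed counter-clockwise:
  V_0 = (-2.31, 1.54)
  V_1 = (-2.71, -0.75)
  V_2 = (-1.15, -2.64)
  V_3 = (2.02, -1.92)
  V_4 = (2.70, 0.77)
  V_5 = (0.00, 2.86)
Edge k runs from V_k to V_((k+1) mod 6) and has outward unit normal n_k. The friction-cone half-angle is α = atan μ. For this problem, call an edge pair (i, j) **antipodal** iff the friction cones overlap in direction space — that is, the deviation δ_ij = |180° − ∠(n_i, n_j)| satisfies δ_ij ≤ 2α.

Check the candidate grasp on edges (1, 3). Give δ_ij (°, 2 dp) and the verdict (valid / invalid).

α = atan 0.65 = 33.02°;  2α = 66.05°
edge 1: e_1 = (+1.56, -1.89);  n_1 = (-0.7712, -0.6366)
edge 3: e_3 = (+0.68, +2.69);  n_3 = (+0.9695, -0.2451)
∠(n_1, n_3) = 126.28°
δ = |180° − 126.28°| = 53.72°
53.72° ≤ 2α = 66.05°  →  valid

δ = 53.72°, valid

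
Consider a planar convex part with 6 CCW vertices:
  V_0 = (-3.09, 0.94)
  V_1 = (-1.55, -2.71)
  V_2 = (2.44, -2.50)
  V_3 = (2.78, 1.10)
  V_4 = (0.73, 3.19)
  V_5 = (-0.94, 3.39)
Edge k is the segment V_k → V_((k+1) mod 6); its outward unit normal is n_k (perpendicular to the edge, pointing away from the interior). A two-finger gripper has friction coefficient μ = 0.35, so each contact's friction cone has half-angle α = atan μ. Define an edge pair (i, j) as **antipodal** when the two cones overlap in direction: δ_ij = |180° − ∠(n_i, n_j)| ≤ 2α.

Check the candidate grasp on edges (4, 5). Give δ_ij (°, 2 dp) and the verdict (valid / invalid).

α = atan 0.35 = 19.29°;  2α = 38.58°
edge 4: e_4 = (-1.67, +0.20);  n_4 = (+0.1189, +0.9929)
edge 5: e_5 = (-2.15, -2.45);  n_5 = (-0.7516, +0.6596)
∠(n_4, n_5) = 55.56°
δ = |180° − 55.56°| = 124.44°
124.44° > 2α = 38.58°  →  invalid

δ = 124.44°, invalid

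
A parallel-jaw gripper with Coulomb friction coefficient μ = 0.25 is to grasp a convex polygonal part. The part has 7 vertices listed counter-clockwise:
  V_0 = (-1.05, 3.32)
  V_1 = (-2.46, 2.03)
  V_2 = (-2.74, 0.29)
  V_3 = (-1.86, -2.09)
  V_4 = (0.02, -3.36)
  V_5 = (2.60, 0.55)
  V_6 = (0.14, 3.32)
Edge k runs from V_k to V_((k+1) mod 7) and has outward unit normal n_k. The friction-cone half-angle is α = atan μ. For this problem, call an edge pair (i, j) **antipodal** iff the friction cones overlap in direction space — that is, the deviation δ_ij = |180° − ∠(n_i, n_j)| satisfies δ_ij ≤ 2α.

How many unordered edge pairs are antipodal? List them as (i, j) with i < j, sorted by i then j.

α = atan 0.25 = 14.04°;  2α = 28.07°
n_0 = (-0.6750, +0.7378)
n_1 = (-0.9873, +0.1589)
n_2 = (-0.9379, -0.3468)
n_3 = (-0.5598, -0.8286)
n_4 = (+0.8347, -0.5508)
n_5 = (+0.7477, +0.6640)
n_6 = (+0.0000, +1.0000)
  (0,1): δ = 141.60°  ·
  (0,2): δ = 112.16°  ·
  (0,3): δ = 76.50°  ·
  (0,4): δ = 14.13°  ✓
  (0,5): δ = 89.15°  ·
  (0,6): δ = 137.54°  ·
  (1,2): δ = 150.57°  ·
  (1,3): δ = 114.90°  ·
  (1,4): δ = 24.28°  ✓
  (1,5): δ = 50.75°  ·
  (1,6): δ = 99.14°  ·
  (2,3): δ = 144.33°  ·
  (2,4): δ = 53.71°  ·
  (2,5): δ = 21.32°  ✓
  (2,6): δ = 69.71°  ·
  (3,4): δ = 89.38°  ·
  (3,5): δ = 14.35°  ✓
  (3,6): δ = 34.04°  ·
  (4,5): δ = 104.97°  ·
  (4,6): δ = 56.58°  ·
  (5,6): δ = 131.61°  ·
antipodal pairs: 4

count = 4; pairs: (0,4), (1,4), (2,5), (3,5)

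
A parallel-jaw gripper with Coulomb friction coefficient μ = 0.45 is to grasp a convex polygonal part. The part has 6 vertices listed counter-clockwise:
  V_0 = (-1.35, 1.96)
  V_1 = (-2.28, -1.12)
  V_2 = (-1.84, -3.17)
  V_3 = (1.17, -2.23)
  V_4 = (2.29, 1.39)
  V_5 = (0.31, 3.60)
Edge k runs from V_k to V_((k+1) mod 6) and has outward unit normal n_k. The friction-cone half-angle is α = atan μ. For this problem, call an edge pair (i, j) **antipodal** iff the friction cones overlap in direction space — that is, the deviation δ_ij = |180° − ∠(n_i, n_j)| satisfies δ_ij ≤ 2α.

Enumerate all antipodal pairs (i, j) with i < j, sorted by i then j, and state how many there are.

count = 5; pairs: (0,3), (1,3), (1,4), (2,5), (3,5)

α = atan 0.45 = 24.23°;  2α = 48.46°
n_0 = (-0.9573, +0.2891)
n_1 = (-0.9777, -0.2099)
n_2 = (+0.2981, -0.9545)
n_3 = (+0.9553, -0.2956)
n_4 = (+0.7448, +0.6673)
n_5 = (-0.7028, +0.7114)
  (0,1): δ = 151.08°  ·
  (0,2): δ = 55.86°  ·
  (0,3): δ = 0.39°  ✓
  (0,4): δ = 58.66°  ·
  (0,5): δ = 151.45°  ·
  (1,2): δ = 84.77°  ·
  (1,3): δ = 29.31°  ✓
  (1,4): δ = 29.74°  ✓
  (1,5): δ = 122.54°  ·
  (2,3): δ = 124.53°  ·
  (2,4): δ = 65.49°  ·
  (2,5): δ = 27.31°  ✓
  (3,4): δ = 120.95°  ·
  (3,5): δ = 28.16°  ✓
  (4,5): δ = 87.21°  ·
antipodal pairs: 5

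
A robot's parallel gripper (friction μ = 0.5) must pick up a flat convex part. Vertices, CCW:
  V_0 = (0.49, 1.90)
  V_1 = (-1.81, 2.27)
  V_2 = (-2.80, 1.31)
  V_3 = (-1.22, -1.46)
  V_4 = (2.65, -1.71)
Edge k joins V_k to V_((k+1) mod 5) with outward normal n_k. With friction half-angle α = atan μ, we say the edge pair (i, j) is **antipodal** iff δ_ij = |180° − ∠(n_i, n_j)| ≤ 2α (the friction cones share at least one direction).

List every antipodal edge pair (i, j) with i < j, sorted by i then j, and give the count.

count = 4; pairs: (0,2), (0,3), (1,3), (2,4)

α = atan 0.5 = 26.57°;  2α = 53.13°
n_0 = (+0.1588, +0.9873)
n_1 = (-0.6961, +0.7179)
n_2 = (-0.8686, -0.4955)
n_3 = (-0.0645, -0.9979)
n_4 = (+0.8581, +0.5134)
  (0,1): δ = 126.74°  ·
  (0,2): δ = 51.16°  ✓
  (0,3): δ = 5.44°  ✓
  (0,4): δ = 130.03°  ·
  (1,2): δ = 104.42°  ·
  (1,3): δ = 47.81°  ✓
  (1,4): δ = 76.78°  ·
  (2,3): δ = 123.40°  ·
  (2,4): δ = 1.19°  ✓
  (3,4): δ = 55.41°  ·
antipodal pairs: 4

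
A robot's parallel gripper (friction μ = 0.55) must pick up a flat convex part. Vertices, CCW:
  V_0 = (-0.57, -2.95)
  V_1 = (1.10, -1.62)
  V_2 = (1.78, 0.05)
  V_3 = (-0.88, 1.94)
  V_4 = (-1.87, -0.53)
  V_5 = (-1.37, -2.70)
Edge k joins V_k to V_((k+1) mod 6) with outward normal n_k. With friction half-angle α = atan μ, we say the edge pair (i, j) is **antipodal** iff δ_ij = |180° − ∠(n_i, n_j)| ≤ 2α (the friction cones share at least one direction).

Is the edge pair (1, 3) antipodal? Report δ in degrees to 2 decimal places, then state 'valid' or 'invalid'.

δ = 0.31°, valid

α = atan 0.55 = 28.81°;  2α = 57.62°
edge 1: e_1 = (+0.68, +1.67);  n_1 = (+0.9262, -0.3771)
edge 3: e_3 = (-0.99, -2.47);  n_3 = (-0.9282, +0.3720)
∠(n_1, n_3) = 179.69°
δ = |180° − 179.69°| = 0.31°
0.31° ≤ 2α = 57.62°  →  valid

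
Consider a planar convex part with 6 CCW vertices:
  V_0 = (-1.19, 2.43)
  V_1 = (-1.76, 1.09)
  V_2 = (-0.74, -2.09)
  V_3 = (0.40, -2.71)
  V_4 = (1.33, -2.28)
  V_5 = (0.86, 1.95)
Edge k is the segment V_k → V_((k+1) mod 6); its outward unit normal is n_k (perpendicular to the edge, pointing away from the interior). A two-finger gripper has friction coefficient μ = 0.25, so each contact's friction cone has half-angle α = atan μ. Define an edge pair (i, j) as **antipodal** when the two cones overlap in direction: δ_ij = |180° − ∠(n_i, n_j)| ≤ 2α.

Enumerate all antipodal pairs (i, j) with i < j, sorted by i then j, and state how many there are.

α = atan 0.25 = 14.04°;  2α = 28.07°
n_0 = (-0.9202, +0.3914)
n_1 = (-0.9522, -0.3054)
n_2 = (-0.4778, -0.8785)
n_3 = (+0.4197, -0.9077)
n_4 = (+0.9939, +0.1104)
n_5 = (+0.2280, +0.9737)
  (0,1): δ = 139.17°  ·
  (0,2): δ = 95.50°  ·
  (0,3): δ = 42.14°  ·
  (0,4): δ = 29.38°  ·
  (0,5): δ = 99.87°  ·
  (1,2): δ = 136.32°  ·
  (1,3): δ = 82.97°  ·
  (1,4): δ = 11.44°  ✓
  (1,5): δ = 59.04°  ·
  (2,3): δ = 126.65°  ·
  (2,4): δ = 55.12°  ·
  (2,5): δ = 15.36°  ✓
  (3,4): δ = 108.47°  ·
  (3,5): δ = 37.99°  ·
  (4,5): δ = 109.52°  ·
antipodal pairs: 2

count = 2; pairs: (1,4), (2,5)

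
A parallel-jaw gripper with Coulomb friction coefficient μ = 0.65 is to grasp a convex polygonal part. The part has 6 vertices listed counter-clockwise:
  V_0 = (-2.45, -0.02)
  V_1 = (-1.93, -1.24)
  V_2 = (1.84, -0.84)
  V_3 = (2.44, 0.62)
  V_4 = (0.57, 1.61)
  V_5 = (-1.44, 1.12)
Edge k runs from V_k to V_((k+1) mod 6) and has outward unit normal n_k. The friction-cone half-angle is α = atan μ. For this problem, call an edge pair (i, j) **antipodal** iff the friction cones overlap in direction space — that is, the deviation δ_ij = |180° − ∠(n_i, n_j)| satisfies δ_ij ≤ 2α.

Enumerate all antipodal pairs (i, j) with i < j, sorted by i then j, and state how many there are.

α = atan 0.65 = 33.02°;  2α = 66.05°
n_0 = (-0.9199, -0.3921)
n_1 = (+0.1055, -0.9944)
n_2 = (+0.9249, -0.3801)
n_3 = (+0.4679, +0.8838)
n_4 = (-0.2368, +0.9715)
n_5 = (-0.7485, +0.6631)
  (0,1): δ = 107.03°  ·
  (0,2): δ = 45.43°  ✓
  (0,3): δ = 39.02°  ✓
  (0,4): δ = 80.62°  ·
  (0,5): δ = 115.38°  ·
  (1,2): δ = 118.40°  ·
  (1,3): δ = 33.95°  ✓
  (1,4): δ = 7.64°  ✓
  (1,5): δ = 42.40°  ✓
  (2,3): δ = 95.56°  ·
  (2,4): δ = 53.96°  ✓
  (2,5): δ = 19.20°  ✓
  (3,4): δ = 138.40°  ·
  (3,5): δ = 103.64°  ·
  (4,5): δ = 145.24°  ·
antipodal pairs: 7

count = 7; pairs: (0,2), (0,3), (1,3), (1,4), (1,5), (2,4), (2,5)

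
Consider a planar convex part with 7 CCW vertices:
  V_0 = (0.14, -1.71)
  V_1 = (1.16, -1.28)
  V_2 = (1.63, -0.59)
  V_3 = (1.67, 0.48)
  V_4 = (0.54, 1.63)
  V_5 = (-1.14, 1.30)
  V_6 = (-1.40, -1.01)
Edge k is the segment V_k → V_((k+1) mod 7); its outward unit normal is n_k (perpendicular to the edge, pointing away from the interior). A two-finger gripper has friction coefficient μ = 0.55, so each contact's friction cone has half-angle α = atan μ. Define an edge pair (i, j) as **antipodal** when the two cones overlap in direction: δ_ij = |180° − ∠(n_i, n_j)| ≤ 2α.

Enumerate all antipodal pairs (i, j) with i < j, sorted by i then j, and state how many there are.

α = atan 0.55 = 28.81°;  2α = 57.62°
n_0 = (+0.3885, -0.9215)
n_1 = (+0.8265, -0.5630)
n_2 = (+0.9993, -0.0374)
n_3 = (+0.7133, +0.7009)
n_4 = (-0.1927, +0.9812)
n_5 = (-0.9937, +0.1118)
n_6 = (-0.4138, -0.9104)
  (0,1): δ = 147.12°  ·
  (0,2): δ = 115.00°  ·
  (0,3): δ = 68.36°  ·
  (0,4): δ = 11.75°  ✓
  (0,5): δ = 60.72°  ·
  (0,6): δ = 132.70°  ·
  (1,2): δ = 147.88°  ·
  (1,3): δ = 101.24°  ·
  (1,4): δ = 44.63°  ✓
  (1,5): δ = 27.84°  ✓
  (1,6): δ = 99.82°  ·
  (2,3): δ = 133.36°  ·
  (2,4): δ = 76.75°  ·
  (2,5): δ = 4.28°  ✓
  (2,6): δ = 67.70°  ·
  (3,4): δ = 123.38°  ·
  (3,5): δ = 50.92°  ✓
  (3,6): δ = 21.06°  ✓
  (4,5): δ = 107.53°  ·
  (4,6): δ = 35.56°  ✓
  (5,6): δ = 108.02°  ·
antipodal pairs: 7

count = 7; pairs: (0,4), (1,4), (1,5), (2,5), (3,5), (3,6), (4,6)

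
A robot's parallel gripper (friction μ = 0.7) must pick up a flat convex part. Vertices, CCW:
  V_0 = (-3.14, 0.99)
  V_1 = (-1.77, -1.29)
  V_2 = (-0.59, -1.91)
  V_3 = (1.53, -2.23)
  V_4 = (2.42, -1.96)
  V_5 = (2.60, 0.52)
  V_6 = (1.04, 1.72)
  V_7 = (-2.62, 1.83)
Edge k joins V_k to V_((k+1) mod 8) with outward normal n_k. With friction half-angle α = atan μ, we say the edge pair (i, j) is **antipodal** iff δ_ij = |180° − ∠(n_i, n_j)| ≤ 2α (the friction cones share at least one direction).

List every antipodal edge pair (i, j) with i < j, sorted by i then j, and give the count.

α = atan 0.7 = 34.99°;  2α = 69.98°
n_0 = (-0.8572, -0.5150)
n_1 = (-0.4651, -0.8852)
n_2 = (-0.1493, -0.9888)
n_3 = (+0.2903, -0.9569)
n_4 = (+0.9974, -0.0724)
n_5 = (+0.6097, +0.7926)
n_6 = (+0.0300, +0.9995)
n_7 = (-0.8503, +0.5264)
  (0,1): δ = 148.72°  ·
  (0,2): δ = 129.58°  ·
  (0,3): δ = 104.12°  ·
  (0,4): δ = 35.15°  ✓
  (0,5): δ = 21.43°  ✓
  (0,6): δ = 57.28°  ✓
  (0,7): δ = 117.24°  ·
  (1,2): δ = 160.87°  ·
  (1,3): δ = 135.41°  ·
  (1,4): δ = 66.43°  ✓
  (1,5): δ = 9.85°  ✓
  (1,6): δ = 26.00°  ✓
  (1,7): δ = 85.96°  ·
  (2,3): δ = 154.54°  ·
  (2,4): δ = 85.57°  ·
  (2,5): δ = 28.98°  ✓
  (2,6): δ = 6.86°  ✓
  (2,7): δ = 66.82°  ✓
  (3,4): δ = 111.03°  ·
  (3,5): δ = 54.44°  ✓
  (3,6): δ = 18.60°  ✓
  (3,7): δ = 41.36°  ✓
  (4,5): δ = 123.42°  ·
  (4,6): δ = 87.57°  ·
  (4,7): δ = 27.61°  ✓
  (5,6): δ = 144.15°  ·
  (5,7): δ = 84.19°  ·
  (6,7): δ = 120.04°  ·
antipodal pairs: 13

count = 13; pairs: (0,4), (0,5), (0,6), (1,4), (1,5), (1,6), (2,5), (2,6), (2,7), (3,5), (3,6), (3,7), (4,7)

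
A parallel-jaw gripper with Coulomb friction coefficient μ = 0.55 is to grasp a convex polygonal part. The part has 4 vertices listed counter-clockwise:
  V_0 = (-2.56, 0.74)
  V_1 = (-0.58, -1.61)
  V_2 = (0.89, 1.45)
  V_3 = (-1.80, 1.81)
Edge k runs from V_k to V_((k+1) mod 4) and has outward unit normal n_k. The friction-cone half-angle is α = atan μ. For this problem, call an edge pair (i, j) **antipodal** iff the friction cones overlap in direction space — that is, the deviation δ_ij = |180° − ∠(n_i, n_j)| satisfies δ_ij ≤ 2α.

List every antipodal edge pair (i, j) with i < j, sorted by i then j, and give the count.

α = atan 0.55 = 28.81°;  2α = 57.62°
n_0 = (-0.7647, -0.6443)
n_1 = (+0.9014, -0.4330)
n_2 = (+0.1326, +0.9912)
n_3 = (-0.8153, +0.5791)
  (0,1): δ = 65.78°  ·
  (0,2): δ = 42.26°  ✓
  (0,3): δ = 104.50°  ·
  (1,2): δ = 71.96°  ·
  (1,3): δ = 9.73°  ✓
  (2,3): δ = 117.76°  ·
antipodal pairs: 2

count = 2; pairs: (0,2), (1,3)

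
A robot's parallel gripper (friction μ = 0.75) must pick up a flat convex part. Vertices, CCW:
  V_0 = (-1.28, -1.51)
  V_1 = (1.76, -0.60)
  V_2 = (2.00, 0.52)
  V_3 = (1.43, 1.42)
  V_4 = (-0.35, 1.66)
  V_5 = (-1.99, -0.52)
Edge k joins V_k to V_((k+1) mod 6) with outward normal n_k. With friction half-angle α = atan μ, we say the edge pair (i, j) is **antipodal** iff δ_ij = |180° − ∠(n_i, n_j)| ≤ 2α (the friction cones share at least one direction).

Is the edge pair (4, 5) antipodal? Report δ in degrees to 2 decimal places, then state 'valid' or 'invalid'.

α = atan 0.75 = 36.87°;  2α = 73.74°
edge 4: e_4 = (-1.64, -2.18);  n_4 = (-0.7991, +0.6012)
edge 5: e_5 = (+0.71, -0.99);  n_5 = (-0.8126, -0.5828)
∠(n_4, n_5) = 72.60°
δ = |180° − 72.60°| = 107.40°
107.40° > 2α = 73.74°  →  invalid

δ = 107.40°, invalid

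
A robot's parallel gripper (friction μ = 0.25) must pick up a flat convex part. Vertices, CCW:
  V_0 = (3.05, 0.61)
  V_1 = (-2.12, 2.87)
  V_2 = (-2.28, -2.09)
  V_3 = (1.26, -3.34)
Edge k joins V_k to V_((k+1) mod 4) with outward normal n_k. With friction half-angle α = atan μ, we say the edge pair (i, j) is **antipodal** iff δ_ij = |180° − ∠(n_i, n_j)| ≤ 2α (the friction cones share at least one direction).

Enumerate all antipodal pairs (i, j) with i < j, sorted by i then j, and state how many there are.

α = atan 0.25 = 14.04°;  2α = 28.07°
n_0 = (+0.4005, +0.9163)
n_1 = (-0.9995, +0.0322)
n_2 = (-0.3330, -0.9429)
n_3 = (+0.9108, -0.4128)
  (0,1): δ = 68.24°  ·
  (0,2): δ = 4.16°  ✓
  (0,3): δ = 89.23°  ·
  (1,2): δ = 107.60°  ·
  (1,3): δ = 22.53°  ✓
  (2,3): δ = 94.93°  ·
antipodal pairs: 2

count = 2; pairs: (0,2), (1,3)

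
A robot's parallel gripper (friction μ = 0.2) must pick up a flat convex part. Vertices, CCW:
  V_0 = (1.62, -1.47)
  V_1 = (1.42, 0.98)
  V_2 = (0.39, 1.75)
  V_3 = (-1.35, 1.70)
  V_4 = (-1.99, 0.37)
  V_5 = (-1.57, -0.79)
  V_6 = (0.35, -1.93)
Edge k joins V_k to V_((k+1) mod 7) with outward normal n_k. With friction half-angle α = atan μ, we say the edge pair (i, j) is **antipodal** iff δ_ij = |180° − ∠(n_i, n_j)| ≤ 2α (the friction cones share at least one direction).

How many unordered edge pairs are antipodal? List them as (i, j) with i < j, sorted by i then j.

α = atan 0.2 = 11.31°;  2α = 22.62°
n_0 = (+0.9967, +0.0814)
n_1 = (+0.5988, +0.8009)
n_2 = (-0.0287, +0.9996)
n_3 = (-0.9011, +0.4336)
n_4 = (-0.9403, -0.3404)
n_5 = (-0.5105, -0.8599)
n_6 = (+0.3406, -0.9402)
  (0,1): δ = 131.45°  ·
  (0,2): δ = 93.02°  ·
  (0,3): δ = 30.36°  ·
  (0,4): δ = 15.24°  ✓
  (0,5): δ = 54.63°  ·
  (0,6): δ = 105.24°  ·
  (1,2): δ = 141.57°  ·
  (1,3): δ = 78.92°  ·
  (1,4): δ = 33.32°  ·
  (1,5): δ = 6.08°  ✓
  (1,6): δ = 56.69°  ·
  (2,3): δ = 117.34°  ·
  (2,4): δ = 71.74°  ·
  (2,5): δ = 32.35°  ·
  (2,6): δ = 18.26°  ✓
  (3,4): δ = 134.40°  ·
  (3,5): δ = 95.00°  ·
  (3,6): δ = 44.39°  ·
  (4,5): δ = 140.60°  ·
  (4,6): δ = 89.99°  ·
  (5,6): δ = 129.39°  ·
antipodal pairs: 3

count = 3; pairs: (0,4), (1,5), (2,6)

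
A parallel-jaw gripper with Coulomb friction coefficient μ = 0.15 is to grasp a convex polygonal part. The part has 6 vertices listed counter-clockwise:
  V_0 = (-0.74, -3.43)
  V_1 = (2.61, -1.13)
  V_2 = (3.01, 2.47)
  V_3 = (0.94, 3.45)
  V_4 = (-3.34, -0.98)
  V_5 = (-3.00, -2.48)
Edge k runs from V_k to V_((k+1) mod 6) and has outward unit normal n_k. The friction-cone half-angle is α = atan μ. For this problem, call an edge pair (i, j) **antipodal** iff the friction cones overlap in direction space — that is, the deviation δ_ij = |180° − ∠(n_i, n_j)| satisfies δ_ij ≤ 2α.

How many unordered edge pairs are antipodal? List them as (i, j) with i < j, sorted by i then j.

α = atan 0.15 = 8.53°;  2α = 17.06°
n_0 = (+0.5660, -0.8244)
n_1 = (+0.9939, -0.1104)
n_2 = (+0.4279, +0.9038)
n_3 = (-0.7192, +0.6948)
n_4 = (-0.9753, -0.2211)
n_5 = (-0.3875, -0.9219)
  (0,1): δ = 130.81°  ·
  (0,2): δ = 59.81°  ·
  (0,3): δ = 11.51°  ✓
  (0,4): δ = 68.30°  ·
  (0,5): δ = 122.73°  ·
  (1,2): δ = 108.99°  ·
  (1,3): δ = 37.67°  ·
  (1,4): δ = 19.11°  ·
  (1,5): δ = 73.54°  ·
  (2,3): δ = 108.68°  ·
  (2,4): δ = 51.89°  ·
  (2,5): δ = 2.53°  ✓
  (3,4): δ = 123.22°  ·
  (3,5): δ = 68.79°  ·
  (4,5): δ = 125.57°  ·
antipodal pairs: 2

count = 2; pairs: (0,3), (2,5)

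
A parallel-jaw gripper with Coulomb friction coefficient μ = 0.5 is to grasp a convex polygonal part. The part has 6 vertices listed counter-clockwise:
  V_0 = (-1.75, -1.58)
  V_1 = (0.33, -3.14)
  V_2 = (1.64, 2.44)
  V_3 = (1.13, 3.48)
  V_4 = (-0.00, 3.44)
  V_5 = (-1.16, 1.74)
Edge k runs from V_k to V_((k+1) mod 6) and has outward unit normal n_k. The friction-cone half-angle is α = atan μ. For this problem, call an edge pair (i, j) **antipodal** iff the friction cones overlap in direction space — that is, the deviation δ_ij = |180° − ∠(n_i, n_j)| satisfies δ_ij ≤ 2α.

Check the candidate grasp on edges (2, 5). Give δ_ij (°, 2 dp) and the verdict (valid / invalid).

δ = 36.20°, valid

α = atan 0.5 = 26.57°;  2α = 53.13°
edge 2: e_2 = (-0.51, +1.04);  n_2 = (+0.8979, +0.4403)
edge 5: e_5 = (-0.59, -3.32);  n_5 = (-0.9846, +0.1750)
∠(n_2, n_5) = 143.80°
δ = |180° − 143.80°| = 36.20°
36.20° ≤ 2α = 53.13°  →  valid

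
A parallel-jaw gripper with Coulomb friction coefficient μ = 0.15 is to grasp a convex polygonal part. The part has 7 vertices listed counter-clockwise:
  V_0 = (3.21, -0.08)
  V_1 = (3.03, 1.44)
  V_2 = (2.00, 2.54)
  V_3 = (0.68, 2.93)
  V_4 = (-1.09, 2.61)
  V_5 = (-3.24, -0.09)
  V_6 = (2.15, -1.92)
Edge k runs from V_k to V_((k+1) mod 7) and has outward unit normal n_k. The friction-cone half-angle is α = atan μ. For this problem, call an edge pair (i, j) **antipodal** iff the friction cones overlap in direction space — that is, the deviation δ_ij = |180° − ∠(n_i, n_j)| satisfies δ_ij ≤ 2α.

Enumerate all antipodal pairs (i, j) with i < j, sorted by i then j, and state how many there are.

count = 2; pairs: (2,5), (4,6)

α = atan 0.15 = 8.53°;  2α = 17.06°
n_0 = (+0.9931, +0.1176)
n_1 = (+0.7300, +0.6835)
n_2 = (+0.2833, +0.9590)
n_3 = (-0.1779, +0.9840)
n_4 = (-0.7823, +0.6229)
n_5 = (-0.3215, -0.9469)
n_6 = (+0.8665, -0.4992)
  (0,1): δ = 143.64°  ·
  (0,2): δ = 113.21°  ·
  (0,3): δ = 86.51°  ·
  (0,4): δ = 45.28°  ·
  (0,5): δ = 64.49°  ·
  (0,6): δ = 143.30°  ·
  (1,2): δ = 149.58°  ·
  (1,3): δ = 122.87°  ·
  (1,4): δ = 81.65°  ·
  (1,5): δ = 28.13°  ·
  (1,6): δ = 106.94°  ·
  (2,3): δ = 153.29°  ·
  (2,4): δ = 112.07°  ·
  (2,5): δ = 2.29°  ✓
  (2,6): δ = 76.51°  ·
  (3,4): δ = 138.78°  ·
  (3,5): δ = 29.00°  ·
  (3,6): δ = 49.81°  ·
  (4,5): δ = 70.22°  ·
  (4,6): δ = 8.58°  ✓
  (5,6): δ = 101.19°  ·
antipodal pairs: 2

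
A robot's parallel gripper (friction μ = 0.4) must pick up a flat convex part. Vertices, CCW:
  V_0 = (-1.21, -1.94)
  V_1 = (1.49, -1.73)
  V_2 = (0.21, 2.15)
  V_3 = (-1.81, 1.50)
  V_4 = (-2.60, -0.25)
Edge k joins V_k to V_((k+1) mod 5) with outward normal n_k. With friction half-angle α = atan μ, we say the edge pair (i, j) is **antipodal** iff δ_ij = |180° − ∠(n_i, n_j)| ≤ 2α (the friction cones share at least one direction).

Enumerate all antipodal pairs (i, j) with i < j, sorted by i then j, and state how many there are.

α = atan 0.4 = 21.80°;  2α = 43.60°
n_0 = (+0.0775, -0.9970)
n_1 = (+0.9497, +0.3133)
n_2 = (-0.3063, +0.9519)
n_3 = (-0.9114, +0.4114)
n_4 = (-0.7723, -0.6352)
  (0,1): δ = 76.19°  ·
  (0,2): δ = 13.39°  ✓
  (0,3): δ = 61.26°  ·
  (0,4): δ = 124.99°  ·
  (1,2): δ = 90.42°  ·
  (1,3): δ = 42.55°  ✓
  (1,4): δ = 21.18°  ✓
  (2,3): δ = 132.13°  ·
  (2,4): δ = 68.40°  ·
  (3,4): δ = 116.27°  ·
antipodal pairs: 3

count = 3; pairs: (0,2), (1,3), (1,4)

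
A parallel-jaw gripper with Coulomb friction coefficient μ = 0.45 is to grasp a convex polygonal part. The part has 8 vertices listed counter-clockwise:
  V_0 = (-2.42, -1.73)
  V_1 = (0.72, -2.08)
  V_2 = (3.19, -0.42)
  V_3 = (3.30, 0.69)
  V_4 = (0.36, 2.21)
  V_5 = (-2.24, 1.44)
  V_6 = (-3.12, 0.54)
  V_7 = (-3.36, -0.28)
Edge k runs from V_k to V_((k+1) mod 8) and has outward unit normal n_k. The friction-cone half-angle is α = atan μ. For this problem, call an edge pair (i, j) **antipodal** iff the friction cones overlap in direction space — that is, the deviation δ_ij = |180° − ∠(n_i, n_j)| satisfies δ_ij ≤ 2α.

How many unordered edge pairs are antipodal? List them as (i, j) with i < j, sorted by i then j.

count = 9; pairs: (0,3), (0,4), (1,4), (1,5), (1,6), (2,5), (2,6), (2,7), (3,7)

α = atan 0.45 = 24.23°;  2α = 48.46°
n_0 = (-0.1108, -0.9938)
n_1 = (+0.5578, -0.8300)
n_2 = (+0.9951, -0.0986)
n_3 = (+0.4593, +0.8883)
n_4 = (-0.2840, +0.9588)
n_5 = (-0.7150, +0.6991)
n_6 = (-0.9597, +0.2809)
n_7 = (-0.8391, -0.5440)
  (0,1): δ = 139.74°  ·
  (0,2): δ = 89.30°  ·
  (0,3): δ = 20.98°  ✓
  (0,4): δ = 22.86°  ✓
  (0,5): δ = 52.00°  ·
  (0,6): δ = 80.05°  ·
  (0,7): δ = 129.31°  ·
  (1,2): δ = 129.56°  ·
  (1,3): δ = 61.24°  ·
  (1,4): δ = 17.41°  ✓
  (1,5): δ = 11.74°  ✓
  (1,6): δ = 39.78°  ✓
  (1,7): δ = 89.05°  ·
  (2,3): δ = 111.68°  ·
  (2,4): δ = 67.84°  ·
  (2,5): δ = 38.70°  ✓
  (2,6): δ = 10.65°  ✓
  (2,7): δ = 38.61°  ✓
  (3,4): δ = 136.16°  ·
  (3,5): δ = 107.02°  ·
  (3,6): δ = 78.97°  ·
  (3,7): δ = 29.71°  ✓
  (4,5): δ = 150.85°  ·
  (4,6): δ = 122.81°  ·
  (4,7): δ = 73.54°  ·
  (5,6): δ = 151.96°  ·
  (5,7): δ = 102.69°  ·
  (6,7): δ = 130.73°  ·
antipodal pairs: 9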